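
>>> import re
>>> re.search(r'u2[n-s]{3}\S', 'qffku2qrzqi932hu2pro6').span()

This matches the literal 'u2', then exactly 3 of a character in [n-s]; then a non-whitespace character.
`re.search` scans for the first position where the pattern succeeds.
The match spans [15:21] → 'u2pro6'.

(15, 21)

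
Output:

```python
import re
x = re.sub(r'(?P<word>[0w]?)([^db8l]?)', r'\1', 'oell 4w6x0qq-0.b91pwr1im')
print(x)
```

llw00bw

`\1` in the replacement pulls in group 1's text for each match.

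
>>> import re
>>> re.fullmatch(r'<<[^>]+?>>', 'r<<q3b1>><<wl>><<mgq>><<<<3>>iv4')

None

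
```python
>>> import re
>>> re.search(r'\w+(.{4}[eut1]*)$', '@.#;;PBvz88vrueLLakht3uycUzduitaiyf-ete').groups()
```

('-ete',)

The match spans [5:39] → 'PBvz88vrueLLakht3uycUzduitaiyf-ete'.
Captured: group 1 = '-ete'.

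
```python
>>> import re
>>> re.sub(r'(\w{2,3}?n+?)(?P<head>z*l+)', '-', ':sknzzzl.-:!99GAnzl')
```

':-.-:!9-'

Pattern: 2 to 3 of a word character (lazy), then one or more of a literal 'n' (lazy) (captured); then zero or more of the literal 'z', then one or more of the literal 'l' (captured as 'head').
Matches: at [1:8] → 'sknzzzl'; at [13:19] → '9GAnzl'.
`sub` substitutes '-' at each match site.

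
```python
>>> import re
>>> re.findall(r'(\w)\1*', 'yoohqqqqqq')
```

['y', 'o', 'h', 'q']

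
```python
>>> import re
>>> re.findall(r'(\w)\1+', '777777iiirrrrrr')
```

A backreference is literal: `\1` must see the identical characters the first group matched.
Scanning left to right: at [0:6] match '777777', group 1 = '7'; at [6:9] match 'iii', group 1 = 'i'; at [9:15] match 'rrrrrr', group 1 = 'r'.
One capturing group, so `findall` returns just the captured substring from each match — 3 in all.

['7', 'i', 'r']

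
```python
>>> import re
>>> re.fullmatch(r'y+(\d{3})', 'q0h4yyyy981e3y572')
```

None

Pattern: one or more of a literal 'y'; then exactly 3 of a digit (captured).
For `fullmatch`, every character of the input must be accounted for by the pattern.
Here the pattern can't cover the whole string, so the call returns None.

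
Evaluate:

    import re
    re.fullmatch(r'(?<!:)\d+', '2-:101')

None

Because the assertion is negative and zero-width, positions next to the forbidden text are skipped.
For `fullmatch`, every character of the input must be accounted for by the pattern.
Here the string isn't matched end-to-end, so the call returns None.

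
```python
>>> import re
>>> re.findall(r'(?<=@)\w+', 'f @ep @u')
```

['ep', 'u']

The positive lookaround only admits positions where the adjacent text matches; those characters stay outside the span.
No capturing groups, so `findall` returns the 2 full match strings.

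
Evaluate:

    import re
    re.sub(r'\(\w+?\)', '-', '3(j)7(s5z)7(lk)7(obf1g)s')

'3-7-7-7-s'

Matches: at [1:4] → '(j)'; at [5:10] → '(s5z)'; at [11:15] → '(lk)'; at [16:23] → '(obf1g)'.
`sub` substitutes '-' at each match site.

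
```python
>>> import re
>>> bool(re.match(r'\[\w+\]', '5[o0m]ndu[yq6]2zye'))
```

`match` is anchored at position 0; if the pattern doesn't fit there, it returns None.
Here position 0 doesn't satisfy it, so the call returns None, and `bool(None)` is False.

False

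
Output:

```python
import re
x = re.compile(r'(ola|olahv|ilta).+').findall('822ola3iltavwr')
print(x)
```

['ola']

Because there's exactly one group, `findall` drops the full match and keeps group 1 from the one hit.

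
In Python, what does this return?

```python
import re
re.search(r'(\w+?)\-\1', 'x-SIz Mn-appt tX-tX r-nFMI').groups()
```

`\1` has to match the exact text group 1 already captured.
`search` walks the string left to right and returns the first match it finds.
The match spans [14:19] → 'tX-tX'.
Captured: group 1 = 'tX'.

('tX',)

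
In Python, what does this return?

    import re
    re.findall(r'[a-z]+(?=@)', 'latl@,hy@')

['latl', 'hy']

The `(?=…)`/`(?<=…)` assertion just peeks at neighbouring text; it doesn't advance the match position.
Scanning left to right: at [0:4] → 'latl'; at [6:8] → 'hy'.
Since nothing is captured, `findall` lists the 2 matched substrings directly.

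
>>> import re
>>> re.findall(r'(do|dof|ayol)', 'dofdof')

['do', 'do']

Alternation isn't longest-match — the leftmost alternative that fits at this position is chosen.
Because there's exactly one group, `findall` drops the full match and keeps group 1 from each hit.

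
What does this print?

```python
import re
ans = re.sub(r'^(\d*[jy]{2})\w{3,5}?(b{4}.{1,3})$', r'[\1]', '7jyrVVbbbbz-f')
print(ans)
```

Each match is replaced using the text its own group 1 captured.

[7jy]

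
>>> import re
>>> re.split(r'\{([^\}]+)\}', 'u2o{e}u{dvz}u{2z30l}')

Matches to split on: at [3:6] → '{e}'; at [7:12] → '{dvz}'; at [13:20] → '{2z30l}'.
`re.split` interleaves the captured-group text with the surrounding fragments.

['u2o', 'e', 'u', 'dvz', 'u', '2z30l', '']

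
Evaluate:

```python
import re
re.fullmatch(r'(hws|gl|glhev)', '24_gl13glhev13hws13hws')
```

None

For `fullmatch`, every character of the input must be accounted for by the pattern.
Here the pattern can't cover the whole string, so the call returns None.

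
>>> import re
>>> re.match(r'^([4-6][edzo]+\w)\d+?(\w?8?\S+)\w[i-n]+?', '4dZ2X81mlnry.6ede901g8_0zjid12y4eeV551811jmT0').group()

'4dZ2X81mlnry.6ede901g8_0zjid12y4eeV551811jm'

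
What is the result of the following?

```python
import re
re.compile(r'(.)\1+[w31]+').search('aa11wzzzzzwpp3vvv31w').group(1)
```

'a'

The match spans [0:5] → 'aa11w'.
Captured: group 1 = 'a'.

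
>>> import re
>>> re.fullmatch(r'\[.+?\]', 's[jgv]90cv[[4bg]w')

`re.fullmatch` is like wrapping the pattern in `^…$` (in single-line mode).
Here the pattern can't cover the whole string, so the call returns None.

None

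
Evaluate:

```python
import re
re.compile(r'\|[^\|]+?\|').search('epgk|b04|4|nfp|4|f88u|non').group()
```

'|b04|'

`search` walks the string left to right and returns the first match it finds.
The match spans [4:9] → '|b04|'.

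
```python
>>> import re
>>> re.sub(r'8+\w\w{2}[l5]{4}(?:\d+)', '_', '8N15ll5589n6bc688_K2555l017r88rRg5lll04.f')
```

'_n6bc6_r_.f'

Pattern: one or more of a literal '8', then a word character; then exactly 2 of a word character, then exactly 4 of one of [l5]; then one or more of a digit (non-capturing group).
Matches: at [0:10] → '8N15ll5589'; at [15:27] → '88_K2555l017'; at [28:39] → '88rRg5lll04'.
Each match is replaced by '_'.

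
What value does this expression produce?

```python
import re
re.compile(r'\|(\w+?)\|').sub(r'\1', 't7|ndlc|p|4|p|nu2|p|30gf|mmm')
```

't7ndlcp4pnu2p30gfmmm'

Matches: at [2:8] → '|ndlc|'; at [9:12] → '|4|'; at [13:18] → '|nu2|'; at [19:25] → '|30gf|'.
Each match is replaced using the text its own group 1 captured.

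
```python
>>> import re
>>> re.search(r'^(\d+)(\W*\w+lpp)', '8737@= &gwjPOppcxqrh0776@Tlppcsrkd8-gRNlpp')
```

None

Pattern: anchored at the start of the string; then one or more of a digit (captured); then zero or more of a non-word character, then one or more of a word character, then the literal 'lpp' (captured).
`re.search` tries every starting position until one works.
Here the pattern never matches, so the call returns None.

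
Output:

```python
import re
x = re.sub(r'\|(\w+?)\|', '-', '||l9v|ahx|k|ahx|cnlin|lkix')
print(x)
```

Matches: at [1:6] → '|l9v|'; at [9:12] → '|k|'; at [15:22] → '|cnlin|'.
`sub` substitutes '-' at each match site.

|-ahx-ahx-lkix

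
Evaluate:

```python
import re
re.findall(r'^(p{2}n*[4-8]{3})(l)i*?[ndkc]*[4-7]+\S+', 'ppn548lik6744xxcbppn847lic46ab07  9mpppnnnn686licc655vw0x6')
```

2 groups means the one result is a tuple of 2 captured strings — 1 here.

[('ppn548', 'l')]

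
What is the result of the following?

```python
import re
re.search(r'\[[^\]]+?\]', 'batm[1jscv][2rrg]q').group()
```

'[1jscv]'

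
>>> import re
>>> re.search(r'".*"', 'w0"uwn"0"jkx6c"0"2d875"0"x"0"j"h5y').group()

The match spans [2:31] → '"uwn"0"jkx6c"0"2d875"0"x"0"j"'.

'"uwn"0"jkx6c"0"2d875"0"x"0"j"'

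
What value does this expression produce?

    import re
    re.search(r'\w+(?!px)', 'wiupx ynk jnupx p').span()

(0, 5)

The negative lookahead/lookbehind blocks any match where the forbidden context is present.
The match spans [0:5] → 'wiupx'.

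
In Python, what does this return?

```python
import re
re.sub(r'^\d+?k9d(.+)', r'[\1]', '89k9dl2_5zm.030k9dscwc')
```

The pattern matches anchored at the start of the string; then one or more of a digit (lazy), then the literal 'k9d'; then one or more of any character (captured).
Matches: at [0:22] → '89k9dl2_5zm.030k9dscwc'.
`\1` in the replacement pulls in group 1's text for each match.

'[l2_5zm.030k9dscwc]'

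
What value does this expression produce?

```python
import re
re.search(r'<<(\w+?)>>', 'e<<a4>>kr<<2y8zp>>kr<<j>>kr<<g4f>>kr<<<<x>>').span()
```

The match spans [1:7] → '<<a4>>'.

(1, 7)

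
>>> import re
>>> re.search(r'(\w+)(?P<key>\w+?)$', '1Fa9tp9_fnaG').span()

Pattern: one or more of a word character (captured); then one or more of a word character (lazy) (captured as 'key'); then anchored at the end.
`re.search` scans for the first position where the pattern succeeds.
The match spans [0:12] → '1Fa9tp9_fnaG'.
Captured: group 1 = '1Fa9tp9_fna', group 2 = 'G'.

(0, 12)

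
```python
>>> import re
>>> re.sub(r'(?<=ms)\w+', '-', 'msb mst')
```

The lookaround is zero-width — it requires the adjacent text to match without consuming it, so the asserted text isn't part of the match.
`sub` substitutes '-' at each match site.

'ms- ms-'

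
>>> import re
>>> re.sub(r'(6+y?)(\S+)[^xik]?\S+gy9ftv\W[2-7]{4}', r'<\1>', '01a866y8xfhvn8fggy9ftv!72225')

'01a8<66y>5'

This matches one or more of the literal '6', then optionally a literal 'y' (captured); then one or more of a non-whitespace character (captured); then optionally any character except [xik], then one or more of a non-whitespace character, then the literal 'gy9'; then the literal 'ftv', then a non-word character, then exactly 4 of a character in [2-7].
Matches: at [4:27] → '66y8xfhvn8fggy9ftv!7222'.
The replacement refers to a captured group, so each match is rewritten using its own captured text.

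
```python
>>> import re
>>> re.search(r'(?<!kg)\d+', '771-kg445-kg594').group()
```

'771'

`(?!…)`/`(?<!…)` only lets a position through if the neighbouring text does NOT match; no characters are consumed.
Unlike `match`, `search` isn't anchored — it looks for the pattern anywhere in the string.
The match spans [0:3] → '771'.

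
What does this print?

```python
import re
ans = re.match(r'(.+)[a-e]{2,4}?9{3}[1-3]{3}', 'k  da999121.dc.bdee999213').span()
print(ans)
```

Pattern: one or more of any character (captured); then 2 to 4 of a character in [a-e] (lazy), then exactly 3 of a literal '9', then exactly 3 of a character in [1-3].
`re.match` only tries the pattern at the start of the string.
The match spans [0:25] → 'k  da999121.dc.bdee999213'.
Captured: group 1 = 'k  da999121.dc.bd'.

(0, 25)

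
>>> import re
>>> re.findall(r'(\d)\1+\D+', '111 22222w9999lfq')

['1', '2', '9']

`\1` is not a pattern — it's the concrete string captured by group 1, re-applied verbatim.
Because there's exactly one group, `findall` drops the full match and keeps group 1 from each hit.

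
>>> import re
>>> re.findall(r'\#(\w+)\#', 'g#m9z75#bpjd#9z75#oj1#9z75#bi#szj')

Because there's exactly one group, `findall` drops the full match and keeps group 1 from each hit.

['m9z75', '9z75', '9z75']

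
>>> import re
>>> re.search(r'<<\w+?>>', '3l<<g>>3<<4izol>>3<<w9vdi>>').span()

(2, 7)

`re.search` tries every starting position until one works.
The match spans [2:7] → '<<g>>'.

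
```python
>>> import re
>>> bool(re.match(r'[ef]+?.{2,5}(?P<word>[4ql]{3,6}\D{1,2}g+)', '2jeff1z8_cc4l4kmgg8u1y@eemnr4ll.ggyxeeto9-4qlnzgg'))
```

False

`re.match` only tries the pattern at the start of the string.
Here the pattern fails at index 0, so the call returns None, and `bool(None)` is False.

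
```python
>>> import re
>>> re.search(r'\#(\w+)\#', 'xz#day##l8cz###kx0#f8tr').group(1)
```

The match spans [2:7] → '#day#'.
Captured: group 1 = 'day'.

'day'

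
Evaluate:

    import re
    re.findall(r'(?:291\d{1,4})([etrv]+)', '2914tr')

With a single group, `findall` returns only what that group captured — 1 item.

['tr']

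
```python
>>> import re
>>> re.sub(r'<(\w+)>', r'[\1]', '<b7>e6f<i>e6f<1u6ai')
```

Matches: at [0:4] → '<b7>'; at [7:10] → '<i>'.
The replacement refers to a captured group, so each match is rewritten using its own captured text.

'[b7]e6f[i]e6f<1u6ai'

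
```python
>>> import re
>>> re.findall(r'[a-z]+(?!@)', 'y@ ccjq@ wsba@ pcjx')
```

['ccj', 'wsb', 'pcjx']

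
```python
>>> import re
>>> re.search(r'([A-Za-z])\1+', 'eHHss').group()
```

'HH'

`\1` has to match the exact text group 1 already captured.
`re.search` scans for the first position where the pattern succeeds.
The match spans [1:3] → 'HH'.
Captured: group 1 = 'H'.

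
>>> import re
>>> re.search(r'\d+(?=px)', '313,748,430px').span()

(8, 11)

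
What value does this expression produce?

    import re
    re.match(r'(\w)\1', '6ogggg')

A backreference is literal: `\1` must see the identical characters the first group matched.
With `match`, the pattern is implicitly anchored at the beginning.
Here position 0 doesn't satisfy it, so the call returns None.

None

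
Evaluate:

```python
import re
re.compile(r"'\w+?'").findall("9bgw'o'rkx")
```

Since nothing is captured, `findall` lists the 1 matched substring directly.

["'o'"]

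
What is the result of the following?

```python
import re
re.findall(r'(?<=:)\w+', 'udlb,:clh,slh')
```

Lookahead/lookbehind check context without consuming it, so the matched span excludes the asserted characters.
Scanning left to right: at [6:9] → 'clh'.
With no groups in the pattern, `findall` gives back each whole match — 1 here.

['clh']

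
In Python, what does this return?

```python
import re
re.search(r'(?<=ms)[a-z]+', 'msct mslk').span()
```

The `(?=…)`/`(?<=…)` assertion just peeks at neighbouring text; it doesn't advance the match position.
The match spans [2:4] → 'ct'.

(2, 4)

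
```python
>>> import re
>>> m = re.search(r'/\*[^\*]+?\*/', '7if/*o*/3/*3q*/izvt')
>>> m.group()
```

'/*o*/'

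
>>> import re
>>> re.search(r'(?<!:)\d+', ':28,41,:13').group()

'8'

A negative assertion filters positions out without eating any characters.
`re.search` scans for the first position where the pattern succeeds.
The match spans [2:3] → '8'.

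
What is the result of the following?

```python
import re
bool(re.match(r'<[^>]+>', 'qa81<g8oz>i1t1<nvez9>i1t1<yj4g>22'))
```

False

With `match`, the pattern is implicitly anchored at the beginning.
Here position 0 doesn't satisfy it, so the call returns None, and `bool(None)` is False.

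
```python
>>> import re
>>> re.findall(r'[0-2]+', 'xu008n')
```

['00']

Pattern: one or more of a character in [0-2].
With no groups in the pattern, `findall` gives back each whole match — 1 here.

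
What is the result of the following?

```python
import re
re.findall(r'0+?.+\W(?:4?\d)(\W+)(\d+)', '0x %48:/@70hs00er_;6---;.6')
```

[('---;.', '6')]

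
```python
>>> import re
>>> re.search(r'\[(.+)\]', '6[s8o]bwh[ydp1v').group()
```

Unlike `match`, `search` isn't anchored — it looks for the pattern anywhere in the string.
The match spans [1:6] → '[s8o]'.
Captured: group 1 = 's8o'.

'[s8o]'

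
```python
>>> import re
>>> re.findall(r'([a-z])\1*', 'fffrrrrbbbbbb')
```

['f', 'r', 'b']

A backreference is literal: `\1` must see the identical characters the first group matched.
`findall` collects group 1 from each match (3 total).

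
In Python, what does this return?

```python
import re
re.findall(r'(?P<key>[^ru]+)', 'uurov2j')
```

['ov2j']

The pattern matches one or more of any character except [ru] (captured as 'key').
Scanning left to right: at [3:7] match 'ov2j', group 1 = 'ov2j'.
Because there's exactly one group, `findall` drops the full match and keeps group 1 from the one hit.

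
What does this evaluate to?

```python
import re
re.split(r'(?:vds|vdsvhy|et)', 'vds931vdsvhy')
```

`|` is ordered: at each position the engine commits to the first alternative that works.
`split` removes every match and returns the 3 fragments in between.

['', '931', 'vhy']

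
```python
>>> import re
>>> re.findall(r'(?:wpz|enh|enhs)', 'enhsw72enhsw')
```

['enh', 'enh']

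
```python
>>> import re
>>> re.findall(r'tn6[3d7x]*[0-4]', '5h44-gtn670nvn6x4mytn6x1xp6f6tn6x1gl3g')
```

The pattern matches the literal 'tn6', then zero or more of one of [3d7x]; then a character in [0-4].
Walking the string: at [6:11] → 'tn670'; at [19:24] → 'tn6x1'; at [29:34] → 'tn6x1'.
`findall` yields the raw match text (3 of them) because the pattern has no groups.

['tn670', 'tn6x1', 'tn6x1']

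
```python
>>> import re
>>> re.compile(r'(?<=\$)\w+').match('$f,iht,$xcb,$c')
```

None

Because the assertion is zero-width, the text it checks is not consumed and won't appear in the result.
`re.match` won't scan ahead — the pattern has to work from the very first character.
Here position 0 doesn't satisfy it, so the call returns None.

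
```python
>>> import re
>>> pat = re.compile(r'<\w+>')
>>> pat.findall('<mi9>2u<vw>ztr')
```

['<mi9>', '<vw>']

Walking the string: at [0:5] → '<mi9>'; at [7:11] → '<vw>'.
`findall` yields the raw match text (2 of them) because the pattern has no groups.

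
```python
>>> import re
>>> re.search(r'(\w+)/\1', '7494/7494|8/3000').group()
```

'7494/7494'

`\1` is not a pattern — it's the concrete string captured by group 1, re-applied verbatim.
`search` walks the string left to right and returns the first match it finds.
The match spans [0:9] → '7494/7494'.
Captured: group 1 = '7494'.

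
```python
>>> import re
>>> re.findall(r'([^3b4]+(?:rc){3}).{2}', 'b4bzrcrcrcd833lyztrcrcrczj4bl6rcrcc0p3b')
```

Pattern: one or more of any character except [3b4], then the literal 'rc' repeated 3 times (captured); then exactly 2 of any character.
`findall` collects group 1 from each match (2 total).

['zrcrcrc', 'lyztrcrcrc']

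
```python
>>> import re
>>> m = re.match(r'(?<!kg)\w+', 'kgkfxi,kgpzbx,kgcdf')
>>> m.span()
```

The negative lookaround is zero-width — it rules out positions where the adjacent text would match, without consuming anything.
`re.match` only tries the pattern at the start of the string.
The match spans [0:6] → 'kgkfxi'.

(0, 6)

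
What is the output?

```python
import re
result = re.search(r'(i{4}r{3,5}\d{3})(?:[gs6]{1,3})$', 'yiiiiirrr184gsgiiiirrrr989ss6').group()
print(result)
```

iiiirrrr989ss6

The match spans [15:29] → 'iiiirrrr989ss6'.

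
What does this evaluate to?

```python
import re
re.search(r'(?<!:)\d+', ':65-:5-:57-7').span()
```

(2, 3)

Because the assertion is negative and zero-width, positions next to the forbidden text are skipped.
The match spans [2:3] → '5'.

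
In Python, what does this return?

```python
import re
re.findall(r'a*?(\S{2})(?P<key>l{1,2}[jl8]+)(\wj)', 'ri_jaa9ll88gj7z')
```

This matches zero or more of a literal 'a' (lazy); then exactly 2 of a non-whitespace character (captured); then 1 to 2 of a literal 'l', then one or more of one of [jl8] (captured as 'key'); then a word character, then the literal 'j' (captured).
A non-greedy quantifier consumes as few characters as it can — just enough that the remainder of the pattern still matches from where it stops; whatever follows it matches normally.
Matches: at [4:13] match 'aa9ll88gj', groups = ('a9', 'll88', 'gj').
3 groups means the one result is a tuple of 3 captured strings — 1 here.

[('a9', 'll88', 'gj')]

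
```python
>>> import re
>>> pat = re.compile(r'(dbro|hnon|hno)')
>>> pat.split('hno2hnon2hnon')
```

The regex engine tests alternatives in the order written; an earlier branch that matches wins even if a later one would match more.
Because the pattern has a capturing group, `split` also inserts each captured text between the pieces.

['', 'hno', '2', 'hnon', '2', 'hnon', '']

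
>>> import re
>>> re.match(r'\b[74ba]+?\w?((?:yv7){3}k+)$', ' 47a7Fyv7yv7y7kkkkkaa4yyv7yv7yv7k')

None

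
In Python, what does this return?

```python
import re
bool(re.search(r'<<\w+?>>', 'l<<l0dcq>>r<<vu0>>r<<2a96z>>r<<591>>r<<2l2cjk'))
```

`re.search` scans for the first position where the pattern succeeds.
The match spans [1:10] → '<<l0dcq>>'.

True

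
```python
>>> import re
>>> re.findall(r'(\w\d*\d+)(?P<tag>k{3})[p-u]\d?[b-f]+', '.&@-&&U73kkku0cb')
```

[('U73', 'kkk')]

Pattern: a word character, then zero or more of a digit, then one or more of a digit (captured); then exactly 3 of a literal 'k' (captured as 'tag'); then a character in [p-u], then optionally a digit; then one or more of a character in [b-f].
2 groups means the one result is a tuple of 2 captured strings — 1 here.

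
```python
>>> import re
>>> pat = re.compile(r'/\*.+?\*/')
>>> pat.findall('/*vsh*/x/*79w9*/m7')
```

No capturing groups, so `findall` returns the 2 full match strings.

['/*vsh*/', '/*79w9*/']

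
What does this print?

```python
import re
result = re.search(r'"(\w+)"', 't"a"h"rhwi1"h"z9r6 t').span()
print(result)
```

(1, 4)

The match spans [1:4] → '"a"'.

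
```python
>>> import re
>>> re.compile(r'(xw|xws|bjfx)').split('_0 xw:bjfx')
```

Matches to split on: at [3:5] → 'xw'; at [6:10] → 'bjfx'.
The group in the pattern means `split` returns the separators' captures alongside the pieces.

['_0 ', 'xw', ':', 'bjfx', '']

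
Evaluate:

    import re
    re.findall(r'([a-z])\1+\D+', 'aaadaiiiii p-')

['a']

`\1` is not a pattern — it's the concrete string captured by group 1, re-applied verbatim.
Because there's exactly one group, `findall` drops the full match and keeps group 1 from the one hit.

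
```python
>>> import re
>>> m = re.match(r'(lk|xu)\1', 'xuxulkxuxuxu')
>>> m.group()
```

`re.match` won't scan ahead — the pattern has to work from the very first character.
The match spans [0:4] → 'xuxu'.

'xuxu'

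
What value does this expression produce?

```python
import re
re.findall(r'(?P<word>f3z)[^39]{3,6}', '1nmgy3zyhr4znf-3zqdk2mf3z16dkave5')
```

['f3z']

This matches the literal 'f3', then the literal 'z' (captured as 'word'); then 3 to 6 of any character except [39].
Matches: at [22:31] match 'f3z16dkav', group 1 = 'f3z'.
One capturing group, so `findall` returns just the captured substring from the one match — 1 in all.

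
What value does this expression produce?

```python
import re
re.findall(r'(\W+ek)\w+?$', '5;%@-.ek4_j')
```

[';%@-.ek']

Because there's exactly one group, `findall` drops the full match and keeps group 1 from the one hit.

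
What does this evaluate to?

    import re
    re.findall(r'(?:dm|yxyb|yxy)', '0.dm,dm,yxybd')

Branches in `(...|...)` are attempted left-to-right; the first branch that allows the whole pattern to succeed is taken.
Walking the string: at [2:4] → 'dm'; at [5:7] → 'dm'; at [8:12] → 'yxyb'.
No capturing groups, so `findall` returns the 3 full match strings.

['dm', 'dm', 'yxyb']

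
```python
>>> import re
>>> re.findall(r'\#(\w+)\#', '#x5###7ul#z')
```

['x5', '7ul']

Scanning left to right: at [0:4] match '#x5#', group 1 = 'x5'; at [5:10] match '#7ul#', group 1 = '7ul'.
With a single group, `findall` returns only what that group captured — 2 items.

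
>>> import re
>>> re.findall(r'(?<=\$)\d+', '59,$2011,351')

The lookaround is zero-width — it requires the adjacent text to match without consuming it, so the asserted text isn't part of the match.
Walking the string: at [4:8] → '2011'.
No capturing groups, so `findall` returns the 1 full match string.

['2011']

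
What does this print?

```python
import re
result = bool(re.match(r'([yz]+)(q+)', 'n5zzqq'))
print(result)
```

False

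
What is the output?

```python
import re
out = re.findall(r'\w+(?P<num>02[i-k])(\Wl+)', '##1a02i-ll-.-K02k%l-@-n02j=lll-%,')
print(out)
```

[('02i', '-ll'), ('02k', '%l'), ('02j', '=lll')]

Pattern: one or more of a word character; then the literal '02', then a character in [i-k] (captured as 'num'); then a non-word character, then one or more of a literal 'l' (captured).
Multiple groups make `findall` return tuples — one 2-tuple for each match.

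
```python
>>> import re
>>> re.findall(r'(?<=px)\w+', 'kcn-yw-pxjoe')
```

['joe']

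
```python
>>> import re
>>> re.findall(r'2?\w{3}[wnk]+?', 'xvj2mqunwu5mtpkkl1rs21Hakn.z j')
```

['2mqun', 'mtpk', '21Hak']

The pattern matches optionally the literal '2', then exactly 3 of a word character; then one or more of one of [wnk] (lazy).
A non-greedy quantifier consumes as few characters as it can — just enough that the remainder of the pattern still matches from where it stops; whatever follows it matches normally.
Matches: at [3:8] → '2mqun'; at [11:15] → 'mtpk'; at [20:25] → '21Hak'.
No capturing groups, so `findall` returns the 3 full match strings.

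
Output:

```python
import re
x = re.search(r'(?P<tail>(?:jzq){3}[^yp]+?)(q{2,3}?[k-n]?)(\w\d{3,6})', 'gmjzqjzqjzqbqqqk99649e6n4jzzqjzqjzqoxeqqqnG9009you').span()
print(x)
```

This matches the literal 'jzq' repeated 3 times, then one or more of any character except [yp] (lazy) (captured as 'tail'); then 2 to 3 of the literal 'q' (lazy), then optionally a character in [k-n] (captured); then a word character, then 3 to 6 of a digit (captured).
A `+?`/`*?`/`{m,n}?` starts at its minimum and grows only as far as needed for what follows to match.
`re.search` scans for the first position where the pattern succeeds.
The match spans [2:21] → 'jzqjzqjzqbqqqk99649'.
Captured: group 1 = 'jzqjzqjzqb', group 2 = 'qqqk', group 3 = '99649'.

(2, 21)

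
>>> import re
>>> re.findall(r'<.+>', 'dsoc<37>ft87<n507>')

['<37>ft87<n507>']

Walking the string: at [4:18] → '<37>ft87<n507>'.
`findall` yields the raw match text (1 of them) because the pattern has no groups.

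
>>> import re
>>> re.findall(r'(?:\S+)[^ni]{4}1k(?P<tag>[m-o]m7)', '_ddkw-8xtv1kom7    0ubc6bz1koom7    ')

['om7']

This matches one or more of a non-whitespace character (non-capturing group); then exactly 4 of any character except [ni], then the literal '1k'; then a character in [m-o], then the literal 'm7' (captured as 'tag').
Scanning left to right: at [0:15] match '_ddkw-8xtv1kom7', group 1 = 'om7'.
`findall` collects group 1 from the one match (1 total).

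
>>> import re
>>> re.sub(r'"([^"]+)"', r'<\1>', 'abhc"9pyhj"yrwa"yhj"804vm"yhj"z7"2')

'abhc<9pyhj>yrwa<yhj>804vm<yhj>z7"2'

Matches: at [4:11] → '"9pyhj"'; at [15:20] → '"yhj"'; at [25:30] → '"yhj"'.
`\1` in the replacement pulls in group 1's text for each match.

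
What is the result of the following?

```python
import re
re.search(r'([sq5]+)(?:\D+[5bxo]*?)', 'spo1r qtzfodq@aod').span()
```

(0, 3)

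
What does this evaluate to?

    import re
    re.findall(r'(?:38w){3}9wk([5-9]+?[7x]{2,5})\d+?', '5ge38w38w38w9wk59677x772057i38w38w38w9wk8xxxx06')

['59677x77', '8xxxx']

Pattern: the literal '38w' repeated 3 times, then the literal '9wk'; then one or more of a character in [5-9] (lazy), then 2 to 5 of one of [7x] (captured); then one or more of a digit (lazy).
Walking the string: at [3:24] match '38w38w38w9wk59677x772', group 1 = '59677x77'; at [28:46] match '38w38w38w9wk8xxxx0', group 1 = '8xxxx'.
With a single group, `findall` returns only what that group captured — 2 items.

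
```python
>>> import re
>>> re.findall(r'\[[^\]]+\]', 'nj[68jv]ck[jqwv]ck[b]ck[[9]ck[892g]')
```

Walking the string: at [2:8] → '[68jv]'; at [10:16] → '[jqwv]'; at [18:21] → '[b]'; at [23:27] → '[[9]'; at [29:35] → '[892g]'.
Since nothing is captured, `findall` lists the 5 matched substrings directly.

['[68jv]', '[jqwv]', '[b]', '[[9]', '[892g]']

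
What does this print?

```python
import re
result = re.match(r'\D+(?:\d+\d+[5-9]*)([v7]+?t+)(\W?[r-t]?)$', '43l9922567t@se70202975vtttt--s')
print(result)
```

None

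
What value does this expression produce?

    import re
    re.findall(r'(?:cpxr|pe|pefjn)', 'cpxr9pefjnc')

Alternation tries branches left to right and keeps the first one that lets the overall match succeed at that position.
Matches: at [0:4] → 'cpxr'; at [5:7] → 'pe'.
Since nothing is captured, `findall` lists the 2 matched substrings directly.

['cpxr', 'pe']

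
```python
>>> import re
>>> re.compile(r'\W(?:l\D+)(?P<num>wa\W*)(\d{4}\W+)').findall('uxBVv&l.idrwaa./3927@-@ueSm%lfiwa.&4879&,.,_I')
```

`findall` packs the 2 group values into a tuple for every match.

[('wa.&', '4879&,.,')]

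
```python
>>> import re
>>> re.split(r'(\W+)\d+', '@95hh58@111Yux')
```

['', '@', 'hh58', '@', 'Yux']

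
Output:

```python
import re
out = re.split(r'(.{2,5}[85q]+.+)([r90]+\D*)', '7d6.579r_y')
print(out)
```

['', '7d6.579', 'r_y', '']

This matches 2 to 5 of any character, then one or more of one of [85q], then one or more of any character (captured); then one or more of one of [r90], then zero or more of a non-digit (captured).
Matches to split on: at [0:10] → '7d6.579r_y'.
With a capturing group present, the delimiter's captured portion is kept in the result list.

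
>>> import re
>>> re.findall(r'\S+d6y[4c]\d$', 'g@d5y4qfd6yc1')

Pattern: one or more of a non-whitespace character, then the literal 'd6y', then one of [4c]; then a digit; then anchored at the end.
Walking the string: at [0:13] → 'g@d5y4qfd6yc1'.
With no groups in the pattern, `findall` gives back each whole match — 1 here.

['g@d5y4qfd6yc1']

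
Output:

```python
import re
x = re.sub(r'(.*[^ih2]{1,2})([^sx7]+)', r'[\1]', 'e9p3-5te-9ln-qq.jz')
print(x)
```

[e9p3-5te-9ln-qq.j]

Pattern: zero or more of any character, then 1 to 2 of any character except [ih2] (captured); then one or more of any character except [sx7] (captured).
Matches: at [0:18] → 'e9p3-5te-9ln-qq.jz'.
Each match is replaced using the text its own group 1 captured.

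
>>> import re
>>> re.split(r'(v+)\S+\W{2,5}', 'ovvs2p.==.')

['o', 'vv', '']

Pattern: one or more of a literal 'v' (captured); then one or more of a non-whitespace character, then 2 to 5 of a non-word character.
Matches to split on: at [1:10] → 'vvs2p.==.'.
With a capturing group present, the delimiter's captured portion is kept in the result list.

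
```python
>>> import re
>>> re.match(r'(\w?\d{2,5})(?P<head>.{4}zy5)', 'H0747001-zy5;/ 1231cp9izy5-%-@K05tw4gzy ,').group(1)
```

The pattern matches optionally a word character, then 2 to 5 of a digit (captured); then exactly 4 of any character, then the literal 'zy5' (captured as 'head').
`match` is anchored at position 0; if the pattern doesn't fit there, it returns None.
The match spans [0:12] → 'H0747001-zy5'.
Captured: group 1 = 'H0747', group 2 = '001-zy5'.

'H0747'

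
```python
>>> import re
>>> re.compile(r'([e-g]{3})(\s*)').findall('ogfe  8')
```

Pattern: exactly 3 of a character in [e-g] (captured); then zero or more of whitespace (captured).
Scanning left to right: at [1:6] match 'gfe  ', groups = ('gfe', '  ').
2 groups means the one result is a tuple of 2 captured strings — 1 here.

[('gfe', '  ')]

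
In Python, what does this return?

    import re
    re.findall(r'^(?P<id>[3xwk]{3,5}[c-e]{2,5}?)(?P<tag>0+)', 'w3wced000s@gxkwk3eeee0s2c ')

[('w3wced', '000')]

Pattern: anchored at the start of the string; then 3 to 5 of one of [3xwk], then 2 to 5 of a character in [c-e] (lazy) (captured as 'id'); then one or more of a literal '0' (captured as 'tag').
Matches: at [0:9] match 'w3wced000', groups = ('w3wced', '000').
With 2 capturing groups, `findall` returns a 2-tuple per match.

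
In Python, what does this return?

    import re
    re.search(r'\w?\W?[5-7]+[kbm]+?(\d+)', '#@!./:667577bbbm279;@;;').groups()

The match spans [5:19] → ':667577bbbm279'.
Captured: group 1 = '279'.

('279',)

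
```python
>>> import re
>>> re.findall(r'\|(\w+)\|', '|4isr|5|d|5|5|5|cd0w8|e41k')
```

['4isr', 'd', '5', 'cd0w8']

Walking the string: at [0:6] match '|4isr|', group 1 = '4isr'; at [7:10] match '|d|', group 1 = 'd'; at [11:14] match '|5|', group 1 = '5'; at [15:22] match '|cd0w8|', group 1 = 'cd0w8'.
`findall` collects group 1 from each match (4 total).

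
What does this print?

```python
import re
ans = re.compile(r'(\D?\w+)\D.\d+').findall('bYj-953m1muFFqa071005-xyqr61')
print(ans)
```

['bYj', 'm1muFFq', '-xyq']

The pattern matches optionally a non-digit, then one or more of a word character (captured); then a non-digit, then any character, then one or more of a digit.
Walking the string: at [0:7] match 'bYj-953', group 1 = 'bYj'; at [7:21] match 'm1muFFqa071005', group 1 = 'm1muFFq'; at [21:28] match '-xyqr61', group 1 = '-xyq'.
`findall` collects group 1 from each match (3 total).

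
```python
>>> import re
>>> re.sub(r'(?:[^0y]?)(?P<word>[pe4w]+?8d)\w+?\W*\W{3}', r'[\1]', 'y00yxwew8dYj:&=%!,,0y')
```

The pattern matches optionally any character except [0y] (non-capturing group); then one or more of one of [pe4w] (lazy), then the literal '8d' (captured as 'word'); then one or more of a word character (lazy), then zero or more of a non-word character, then exactly 3 of a non-word character.
Matches: at [4:19] → 'xwew8dYj:&=%!,,'.
`\1` in the replacement pulls in group 1's text for each match.

'y00y[wew8d]0y'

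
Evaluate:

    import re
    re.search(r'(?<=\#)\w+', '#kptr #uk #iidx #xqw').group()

'kptr'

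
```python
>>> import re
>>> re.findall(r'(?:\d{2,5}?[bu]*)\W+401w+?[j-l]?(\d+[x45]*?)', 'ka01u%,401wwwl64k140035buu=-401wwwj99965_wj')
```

['64', '99965']

Because there's exactly one group, `findall` drops the full match and keeps group 1 from each hit.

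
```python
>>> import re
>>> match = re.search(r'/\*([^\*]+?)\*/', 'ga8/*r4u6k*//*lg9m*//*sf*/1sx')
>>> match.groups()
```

The match spans [3:12] → '/*r4u6k*/'.
Captured: group 1 = 'r4u6k'.

('r4u6k',)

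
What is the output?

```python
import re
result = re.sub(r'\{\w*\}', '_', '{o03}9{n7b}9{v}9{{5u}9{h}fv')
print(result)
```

_9_9_9{_9_fv

Matches: at [0:5] → '{o03}'; at [6:11] → '{n7b}'; at [12:15] → '{v}'; at [17:21] → '{5u}'; at [22:25] → '{h}'.
Every occurrence is swapped for '_'.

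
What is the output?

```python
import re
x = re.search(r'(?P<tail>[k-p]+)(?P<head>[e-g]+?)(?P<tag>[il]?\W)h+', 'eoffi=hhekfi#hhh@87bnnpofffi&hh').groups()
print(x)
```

('o', 'ff', 'i=')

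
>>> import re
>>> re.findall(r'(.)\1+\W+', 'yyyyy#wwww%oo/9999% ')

['y', 'w', 'o', '9']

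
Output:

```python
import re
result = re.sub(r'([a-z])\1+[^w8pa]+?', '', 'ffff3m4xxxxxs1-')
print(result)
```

The backreference `\1` re-matches whatever the first group consumed, character for character.
Matches: at [0:5] → 'ffff3'; at [7:13] → 'xxxxxs'.
`sub` substitutes '' at each match site.

m41-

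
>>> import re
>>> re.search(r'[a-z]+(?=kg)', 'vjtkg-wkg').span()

(0, 3)

The positive lookaround only admits positions where the adjacent text matches; those characters stay outside the span.
`re.search` tries every starting position until one works.
The match spans [0:3] → 'vjt'.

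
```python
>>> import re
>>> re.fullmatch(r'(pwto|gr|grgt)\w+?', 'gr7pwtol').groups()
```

('gr',)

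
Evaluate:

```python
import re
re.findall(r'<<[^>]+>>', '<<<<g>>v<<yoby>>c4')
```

['<<<<g>>', '<<yoby>>']

Walking the string: at [0:7] → '<<<<g>>'; at [8:16] → '<<yoby>>'.
`findall` yields the raw match text (2 of them) because the pattern has no groups.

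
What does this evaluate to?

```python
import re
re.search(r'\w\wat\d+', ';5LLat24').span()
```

(2, 8)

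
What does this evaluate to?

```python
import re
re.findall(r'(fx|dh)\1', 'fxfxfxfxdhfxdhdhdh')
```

`\1` has to match the exact text group 1 already captured.
One capturing group, so `findall` returns just the captured substring from each match — 3 in all.

['fx', 'fx', 'dh']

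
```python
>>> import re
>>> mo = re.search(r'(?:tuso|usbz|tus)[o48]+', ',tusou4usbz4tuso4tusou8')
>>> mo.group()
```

'tuso'

`re.search` scans for the first position where the pattern succeeds.
The match spans [1:5] → 'tuso'.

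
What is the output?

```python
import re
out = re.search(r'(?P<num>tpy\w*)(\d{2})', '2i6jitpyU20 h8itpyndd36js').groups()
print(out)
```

This matches the literal 'tpy', then zero or more of a word character (captured as 'num'); then exactly 2 of a digit (captured).
`re.search` tries every starting position until one works.
The match spans [5:11] → 'tpyU20'.
Captured: group 1 = 'tpyU', group 2 = '20'.

('tpyU', '20')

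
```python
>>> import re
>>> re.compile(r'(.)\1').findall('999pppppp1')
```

['9', 'p', 'p', 'p']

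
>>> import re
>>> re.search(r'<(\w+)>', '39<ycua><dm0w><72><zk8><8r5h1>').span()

(2, 8)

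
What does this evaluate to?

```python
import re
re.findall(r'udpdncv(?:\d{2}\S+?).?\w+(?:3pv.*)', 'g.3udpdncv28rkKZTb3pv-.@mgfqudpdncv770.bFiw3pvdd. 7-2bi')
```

['udpdncv28rkKZTb3pv-.@mgfqudpdncv770.bFiw3pvdd. 7-2bi']

This matches a literal 'u', then the literal 'dpd', then the literal 'ncv'; then exactly 2 of a digit, then one or more of a non-whitespace character (lazy) (non-capturing group); then optionally any character, then one or more of a word character; then the literal '3pv', then zero or more of any character (non-capturing group).
Matches: at [3:55] → 'udpdncv28rkKZTb3pv-.@mgfqudpdncv770.bFiw3pvdd. 7-2bi'.
With no groups in the pattern, `findall` gives back each whole match — 1 here.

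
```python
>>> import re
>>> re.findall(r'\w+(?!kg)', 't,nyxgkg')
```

['t', 'nyxgkg']

Because the assertion is negative and zero-width, positions next to the forbidden text are skipped.
Walking the string: at [0:1] → 't'; at [2:8] → 'nyxgkg'.
Since nothing is captured, `findall` lists the 2 matched substrings directly.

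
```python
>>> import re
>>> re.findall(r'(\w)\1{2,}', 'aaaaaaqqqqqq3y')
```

['a', 'q']

The backreference `\1` re-matches whatever the first group consumed, character for character.
Matches: at [0:6] match 'aaaaaa', group 1 = 'a'; at [6:12] match 'qqqqqq', group 1 = 'q'.
With a single group, `findall` returns only what that group captured — 2 items.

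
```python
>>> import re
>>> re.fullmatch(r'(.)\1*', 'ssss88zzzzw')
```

None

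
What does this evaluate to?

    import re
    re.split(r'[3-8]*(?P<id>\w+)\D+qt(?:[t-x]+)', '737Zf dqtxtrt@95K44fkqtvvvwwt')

This matches zero or more of a character in [3-8]; then one or more of a word character (captured as 'id'); then one or more of a non-digit, then the literal 'qt'; then one or more of a character in [t-x] (non-capturing group).
Matches to split on: at [0:11] → '737Zf dqtxt'; at [14:29] → '95K44fkqtvvvwwt'.
Because the pattern has a capturing group, `split` also inserts each captured text between the pieces.

['', 'Zf', 'rt@', '95K44f', '']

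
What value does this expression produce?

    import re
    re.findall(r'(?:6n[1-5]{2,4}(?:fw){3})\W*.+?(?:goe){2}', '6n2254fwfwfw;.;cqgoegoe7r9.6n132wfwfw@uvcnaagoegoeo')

['6n2254fwfwfw;.;cqgoegoe']

This matches the literal '6n', then 2 to 4 of a character in [1-5], then the literal 'fw' repeated 3 times (non-capturing group); then zero or more of a non-word character, then one or more of any character (lazy), then the literal 'goe' repeated 2 times.
Scanning left to right: at [0:23] → '6n2254fwfwfw;.;cqgoegoe'.
With no groups in the pattern, `findall` gives back each whole match — 1 here.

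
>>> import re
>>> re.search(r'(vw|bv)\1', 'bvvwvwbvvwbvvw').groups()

('vw',)

The match spans [2:6] → 'vwvw'.
Captured: group 1 = 'vw'.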